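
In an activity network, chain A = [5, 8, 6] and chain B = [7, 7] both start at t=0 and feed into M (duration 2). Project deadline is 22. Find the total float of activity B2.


Forward pass: ES(B2) = sum of predecessors on chain B = 7
EF = ES + duration = 7 + 7 = 14
Backward pass: LF(M) = deadline = 22; LS(M) = 22 - 2 = 20
LF(B2) = LS(M) - sum(successors on chain B) = 20 - 0 = 20
LS = LF - duration = 20 - 7 = 13
Total float = LS - ES = 13 - 7 = 6

6


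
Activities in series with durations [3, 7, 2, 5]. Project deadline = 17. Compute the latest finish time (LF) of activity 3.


LF(activity 3) = deadline - sum of successor durations
Successors: activities 4 through 4 with durations [5]
Sum of successor durations = 5
LF = 17 - 5 = 12

12


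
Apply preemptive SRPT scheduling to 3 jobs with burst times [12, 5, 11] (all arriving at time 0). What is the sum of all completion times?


Since all jobs arrive at t=0, SRPT equals SPT ordering.
SPT order: [5, 11, 12]
Completion times:
  Job 1: p=5, C=5
  Job 2: p=11, C=16
  Job 3: p=12, C=28
Total completion time = 5 + 16 + 28 = 49

49


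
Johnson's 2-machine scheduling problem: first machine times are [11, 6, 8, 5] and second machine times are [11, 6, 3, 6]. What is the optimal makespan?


Apply Johnson's rule:
  Group 1 (a <= b): [(4, 5, 6), (2, 6, 6), (1, 11, 11)]
  Group 2 (a > b): [(3, 8, 3)]
Optimal job order: [4, 2, 1, 3]
Schedule:
  Job 4: M1 done at 5, M2 done at 11
  Job 2: M1 done at 11, M2 done at 17
  Job 1: M1 done at 22, M2 done at 33
  Job 3: M1 done at 30, M2 done at 36
Makespan = 36

36


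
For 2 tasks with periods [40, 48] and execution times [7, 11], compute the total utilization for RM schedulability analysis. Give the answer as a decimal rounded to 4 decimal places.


Compute individual utilizations (exact fractions):
  Task 1: C/T = 7/40 (approx. 0.175)
  Task 2: C/T = 11/48 (approx. 0.2292)
Total utilization U = 7/40 + 11/48 = 97/240
Rounded to 4 decimal places: U = 0.4042
RM (Liu & Layland) bound for 2 tasks = 0.828427; compare with U = 97/240 (approx. 0.404167)
U <= bound, so schedulable by RM sufficient condition.

0.4042


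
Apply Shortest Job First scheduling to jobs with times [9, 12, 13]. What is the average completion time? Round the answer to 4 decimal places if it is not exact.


SJF order (ascending): [9, 12, 13]
Completion times:
  Job 1: burst=9, C=9
  Job 2: burst=12, C=21
  Job 3: burst=13, C=34
Average completion = 64/3 = 21.3333

21.3333


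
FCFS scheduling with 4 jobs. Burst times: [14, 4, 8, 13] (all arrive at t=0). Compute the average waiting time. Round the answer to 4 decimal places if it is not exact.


FCFS order (as given): [14, 4, 8, 13]
Waiting times:
  Job 1: wait = 0
  Job 2: wait = 14
  Job 3: wait = 18
  Job 4: wait = 26
Sum of waiting times = 58
Average waiting time = 58/4 = 14.5

14.5


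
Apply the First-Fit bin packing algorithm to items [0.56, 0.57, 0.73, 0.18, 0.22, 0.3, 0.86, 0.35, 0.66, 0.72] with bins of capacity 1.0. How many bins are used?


Place items sequentially using First-Fit:
  Item 0.56 -> new Bin 1
  Item 0.57 -> new Bin 2
  Item 0.73 -> new Bin 3
  Item 0.18 -> Bin 1 (now 0.74)
  Item 0.22 -> Bin 1 (now 0.96)
  Item 0.3 -> Bin 2 (now 0.87)
  Item 0.86 -> new Bin 4
  Item 0.35 -> new Bin 5
  Item 0.66 -> new Bin 6
  Item 0.72 -> new Bin 7
Total bins used = 7

7


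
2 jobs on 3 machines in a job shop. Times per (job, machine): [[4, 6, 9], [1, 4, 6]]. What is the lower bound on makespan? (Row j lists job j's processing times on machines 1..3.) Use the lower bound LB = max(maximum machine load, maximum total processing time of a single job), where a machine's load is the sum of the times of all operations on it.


Machine loads:
  Machine 1: 4 + 1 = 5
  Machine 2: 6 + 4 = 10
  Machine 3: 9 + 6 = 15
Max machine load = 15
Job totals:
  Job 1: 19
  Job 2: 11
Max job total = 19
Lower bound = max(15, 19) = 19

19


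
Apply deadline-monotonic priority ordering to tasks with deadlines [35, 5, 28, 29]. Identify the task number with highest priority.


Sort tasks by relative deadline (ascending):
  Task 2: deadline = 5
  Task 3: deadline = 28
  Task 4: deadline = 29
  Task 1: deadline = 35
Priority order (highest first): [2, 3, 4, 1]
Highest priority task = 2

2


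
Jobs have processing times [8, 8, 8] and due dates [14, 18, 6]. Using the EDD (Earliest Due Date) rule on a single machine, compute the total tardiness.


Sort by due date (EDD order): [(8, 6), (8, 14), (8, 18)]
Compute completion times and tardiness:
  Job 1: p=8, d=6, C=8, tardiness=max(0,8-6)=2
  Job 2: p=8, d=14, C=16, tardiness=max(0,16-14)=2
  Job 3: p=8, d=18, C=24, tardiness=max(0,24-18)=6
Total tardiness = 10

10


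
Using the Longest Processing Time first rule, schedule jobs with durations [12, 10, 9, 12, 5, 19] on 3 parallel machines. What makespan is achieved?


Sort jobs in decreasing order (LPT): [19, 12, 12, 10, 9, 5]
Assign each job to the least loaded machine:
  Machine 1: jobs [19, 5], load = 24
  Machine 2: jobs [12, 10], load = 22
  Machine 3: jobs [12, 9], load = 21
Makespan = max load = 24

24


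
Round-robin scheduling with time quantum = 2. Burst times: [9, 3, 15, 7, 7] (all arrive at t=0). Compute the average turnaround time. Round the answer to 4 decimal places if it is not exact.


Time quantum = 2
Execution trace:
  J1 runs 2 units, time = 2
  J2 runs 2 units, time = 4
  J3 runs 2 units, time = 6
  J4 runs 2 units, time = 8
  J5 runs 2 units, time = 10
  J1 runs 2 units, time = 12
  J2 runs 1 units, time = 13
  J3 runs 2 units, time = 15
  J4 runs 2 units, time = 17
  J5 runs 2 units, time = 19
  J1 runs 2 units, time = 21
  J3 runs 2 units, time = 23
  J4 runs 2 units, time = 25
  J5 runs 2 units, time = 27
  J1 runs 2 units, time = 29
  J3 runs 2 units, time = 31
  J4 runs 1 units, time = 32
  J5 runs 1 units, time = 33
  J1 runs 1 units, time = 34
  J3 runs 2 units, time = 36
  J3 runs 2 units, time = 38
  J3 runs 2 units, time = 40
  J3 runs 1 units, time = 41
Finish times: [34, 13, 41, 32, 33]
Average turnaround = 153/5 = 30.6

30.6


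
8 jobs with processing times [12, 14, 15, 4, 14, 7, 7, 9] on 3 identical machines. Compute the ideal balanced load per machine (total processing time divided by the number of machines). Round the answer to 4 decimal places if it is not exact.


Total processing time = 12 + 14 + 15 + 4 + 14 + 7 + 7 + 9 = 82
Number of machines = 3
Ideal balanced load = 82 / 3 = 27.3333

27.3333


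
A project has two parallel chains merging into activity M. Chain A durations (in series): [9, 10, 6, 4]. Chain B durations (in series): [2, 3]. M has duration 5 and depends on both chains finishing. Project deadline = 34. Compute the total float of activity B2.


Forward pass: ES(B2) = sum of predecessors on chain B = 2
EF = ES + duration = 2 + 3 = 5
Backward pass: LF(M) = deadline = 34; LS(M) = 34 - 5 = 29
LF(B2) = LS(M) - sum(successors on chain B) = 29 - 0 = 29
LS = LF - duration = 29 - 3 = 26
Total float = LS - ES = 26 - 2 = 24

24


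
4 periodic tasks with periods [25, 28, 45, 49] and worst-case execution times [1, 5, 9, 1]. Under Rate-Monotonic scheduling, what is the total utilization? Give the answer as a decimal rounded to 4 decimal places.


Compute individual utilizations (exact fractions):
  Task 1: C/T = 1/25 (approx. 0.04)
  Task 2: C/T = 5/28 (approx. 0.1786)
  Task 3: C/T = 9/45 = 1/5 (approx. 0.2)
  Task 4: C/T = 1/49 (approx. 0.0204)
Total utilization U = 1/25 + 5/28 + 1/5 + 1/49 = 2151/4900
Rounded to 4 decimal places: U = 0.4390
RM (Liu & Layland) bound for 4 tasks = 0.756828; compare with U = 2151/4900 (approx. 0.438980)
U <= bound, so schedulable by RM sufficient condition.

0.4390


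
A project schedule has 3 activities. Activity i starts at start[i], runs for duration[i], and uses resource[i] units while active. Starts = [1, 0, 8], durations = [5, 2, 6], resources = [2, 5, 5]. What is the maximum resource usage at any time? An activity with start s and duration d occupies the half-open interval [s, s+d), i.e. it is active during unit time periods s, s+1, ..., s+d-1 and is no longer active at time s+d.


Each activity i is active on [start_i, start_i + duration_i).
Compute total resource usage per time slot:
  t=0: active resources = [5], total = 5
  t=1: active resources = [2, 5], total = 7
  t=2: active resources = [2], total = 2
  t=3: active resources = [2], total = 2
  t=4: active resources = [2], total = 2
  t=5: active resources = [2], total = 2
  t=6: active resources = [], total = 0
  t=7: active resources = [], total = 0
  t=8: active resources = [5], total = 5
  t=9: active resources = [5], total = 5
  t=10: active resources = [5], total = 5
  t=11: active resources = [5], total = 5
  t=12: active resources = [5], total = 5
  t=13: active resources = [5], total = 5
Peak resource demand = 7

7


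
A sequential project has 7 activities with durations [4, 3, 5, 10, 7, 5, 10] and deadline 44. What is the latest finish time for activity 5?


LF(activity 5) = deadline - sum of successor durations
Successors: activities 6 through 7 with durations [5, 10]
Sum of successor durations = 15
LF = 44 - 15 = 29

29


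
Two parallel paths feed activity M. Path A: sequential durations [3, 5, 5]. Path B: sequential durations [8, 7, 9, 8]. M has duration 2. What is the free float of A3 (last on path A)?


ES(A3) = sum of predecessors on chain A = 8
EF(A3) = ES + duration = 8 + 5 = 13
Successor of A3 is M. ES(M) = max(sum(A), sum(B)) = max(13, 32) = 32
Free float = ES(successor) - EF(current) = 32 - 13 = 19

19


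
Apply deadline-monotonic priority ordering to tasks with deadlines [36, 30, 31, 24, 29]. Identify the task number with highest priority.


Sort tasks by relative deadline (ascending):
  Task 4: deadline = 24
  Task 5: deadline = 29
  Task 2: deadline = 30
  Task 3: deadline = 31
  Task 1: deadline = 36
Priority order (highest first): [4, 5, 2, 3, 1]
Highest priority task = 4

4


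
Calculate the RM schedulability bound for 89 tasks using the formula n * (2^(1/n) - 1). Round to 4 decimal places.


Compute 2^(1/89) = 1.0078185773
Subtract 1: 1.0078185773 - 1 = 0.0078185773
Multiply by n: 89 * 0.0078185773 = 0.6958533797
Round to 4 dp: 0.6959

0.6959


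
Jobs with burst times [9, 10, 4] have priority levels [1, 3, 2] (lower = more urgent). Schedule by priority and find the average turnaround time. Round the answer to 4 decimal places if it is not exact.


Sort by priority (ascending = highest first):
Order: [(1, 9), (2, 4), (3, 10)]
Completion times:
  Priority 1, burst=9, C=9
  Priority 2, burst=4, C=13
  Priority 3, burst=10, C=23
Average turnaround = 45/3 = 15.0

15.0


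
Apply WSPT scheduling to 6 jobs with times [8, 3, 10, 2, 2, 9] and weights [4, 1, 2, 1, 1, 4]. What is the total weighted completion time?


Compute p/w ratios and sort ascending (WSPT): [(8, 4), (2, 1), (2, 1), (9, 4), (3, 1), (10, 2)]
Compute weighted completion times:
  Job (p=8,w=4): C=8, w*C=4*8=32
  Job (p=2,w=1): C=10, w*C=1*10=10
  Job (p=2,w=1): C=12, w*C=1*12=12
  Job (p=9,w=4): C=21, w*C=4*21=84
  Job (p=3,w=1): C=24, w*C=1*24=24
  Job (p=10,w=2): C=34, w*C=2*34=68
Total weighted completion time = 230

230


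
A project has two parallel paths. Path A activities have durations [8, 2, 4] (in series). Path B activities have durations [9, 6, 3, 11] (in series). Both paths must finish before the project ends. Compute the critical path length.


Path A total = 8 + 2 + 4 = 14
Path B total = 9 + 6 + 3 + 11 = 29
Critical path = longest path = max(14, 29) = 29

29


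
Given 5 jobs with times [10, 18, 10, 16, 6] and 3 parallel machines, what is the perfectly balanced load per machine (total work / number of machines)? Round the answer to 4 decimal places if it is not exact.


Total processing time = 10 + 18 + 10 + 16 + 6 = 60
Number of machines = 3
Ideal balanced load = 60 / 3 = 20.0

20.0


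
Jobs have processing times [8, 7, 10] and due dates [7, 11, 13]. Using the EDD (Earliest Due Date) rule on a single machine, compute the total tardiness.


Sort by due date (EDD order): [(8, 7), (7, 11), (10, 13)]
Compute completion times and tardiness:
  Job 1: p=8, d=7, C=8, tardiness=max(0,8-7)=1
  Job 2: p=7, d=11, C=15, tardiness=max(0,15-11)=4
  Job 3: p=10, d=13, C=25, tardiness=max(0,25-13)=12
Total tardiness = 17

17


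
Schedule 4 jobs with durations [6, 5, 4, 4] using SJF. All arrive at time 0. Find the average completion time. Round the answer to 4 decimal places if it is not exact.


SJF order (ascending): [4, 4, 5, 6]
Completion times:
  Job 1: burst=4, C=4
  Job 2: burst=4, C=8
  Job 3: burst=5, C=13
  Job 4: burst=6, C=19
Average completion = 44/4 = 11.0

11.0


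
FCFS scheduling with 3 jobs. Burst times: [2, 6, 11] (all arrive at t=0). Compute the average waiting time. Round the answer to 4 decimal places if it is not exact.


FCFS order (as given): [2, 6, 11]
Waiting times:
  Job 1: wait = 0
  Job 2: wait = 2
  Job 3: wait = 8
Sum of waiting times = 10
Average waiting time = 10/3 = 3.3333

3.3333


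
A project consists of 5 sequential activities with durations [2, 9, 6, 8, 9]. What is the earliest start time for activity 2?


Activity 2 starts after activities 1 through 1 complete.
Predecessor durations: [2]
ES = 2 = 2

2


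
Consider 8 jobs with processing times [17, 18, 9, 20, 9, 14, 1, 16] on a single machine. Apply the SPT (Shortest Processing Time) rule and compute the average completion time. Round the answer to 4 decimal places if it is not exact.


Sort jobs by processing time (SPT order): [1, 9, 9, 14, 16, 17, 18, 20]
Compute completion times sequentially:
  Job 1: processing = 1, completes at 1
  Job 2: processing = 9, completes at 10
  Job 3: processing = 9, completes at 19
  Job 4: processing = 14, completes at 33
  Job 5: processing = 16, completes at 49
  Job 6: processing = 17, completes at 66
  Job 7: processing = 18, completes at 84
  Job 8: processing = 20, completes at 104
Sum of completion times = 366
Average completion time = 366/8 = 45.75

45.75


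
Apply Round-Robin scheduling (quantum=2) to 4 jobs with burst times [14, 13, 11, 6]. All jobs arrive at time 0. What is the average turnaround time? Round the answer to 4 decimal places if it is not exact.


Time quantum = 2
Execution trace:
  J1 runs 2 units, time = 2
  J2 runs 2 units, time = 4
  J3 runs 2 units, time = 6
  J4 runs 2 units, time = 8
  J1 runs 2 units, time = 10
  J2 runs 2 units, time = 12
  J3 runs 2 units, time = 14
  J4 runs 2 units, time = 16
  J1 runs 2 units, time = 18
  J2 runs 2 units, time = 20
  J3 runs 2 units, time = 22
  J4 runs 2 units, time = 24
  J1 runs 2 units, time = 26
  J2 runs 2 units, time = 28
  J3 runs 2 units, time = 30
  J1 runs 2 units, time = 32
  J2 runs 2 units, time = 34
  J3 runs 2 units, time = 36
  J1 runs 2 units, time = 38
  J2 runs 2 units, time = 40
  J3 runs 1 units, time = 41
  J1 runs 2 units, time = 43
  J2 runs 1 units, time = 44
Finish times: [43, 44, 41, 24]
Average turnaround = 152/4 = 38.0

38.0


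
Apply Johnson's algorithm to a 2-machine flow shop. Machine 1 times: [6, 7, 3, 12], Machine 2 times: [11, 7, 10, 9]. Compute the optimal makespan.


Apply Johnson's rule:
  Group 1 (a <= b): [(3, 3, 10), (1, 6, 11), (2, 7, 7)]
  Group 2 (a > b): [(4, 12, 9)]
Optimal job order: [3, 1, 2, 4]
Schedule:
  Job 3: M1 done at 3, M2 done at 13
  Job 1: M1 done at 9, M2 done at 24
  Job 2: M1 done at 16, M2 done at 31
  Job 4: M1 done at 28, M2 done at 40
Makespan = 40

40


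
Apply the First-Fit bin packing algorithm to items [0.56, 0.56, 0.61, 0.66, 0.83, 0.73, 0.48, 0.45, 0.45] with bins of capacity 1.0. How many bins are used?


Place items sequentially using First-Fit:
  Item 0.56 -> new Bin 1
  Item 0.56 -> new Bin 2
  Item 0.61 -> new Bin 3
  Item 0.66 -> new Bin 4
  Item 0.83 -> new Bin 5
  Item 0.73 -> new Bin 6
  Item 0.48 -> new Bin 7
  Item 0.45 -> Bin 7 (now 0.93)
  Item 0.45 -> new Bin 8
Total bins used = 8

8


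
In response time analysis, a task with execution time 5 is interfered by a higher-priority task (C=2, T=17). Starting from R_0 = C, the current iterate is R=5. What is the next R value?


R_next = C + ceil(R_prev / T_hp) * C_hp
ceil(5 / 17) = ceil(0.2941) = 1
Interference = 1 * 2 = 2
R_next = 5 + 2 = 7

7


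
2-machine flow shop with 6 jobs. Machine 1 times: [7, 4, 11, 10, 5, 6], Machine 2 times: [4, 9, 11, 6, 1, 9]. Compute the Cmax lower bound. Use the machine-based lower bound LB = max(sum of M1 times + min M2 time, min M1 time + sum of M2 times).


LB1 = sum(M1 times) + min(M2 times) = 43 + 1 = 44
LB2 = min(M1 times) + sum(M2 times) = 4 + 40 = 44
Lower bound = max(LB1, LB2) = max(44, 44) = 44

44


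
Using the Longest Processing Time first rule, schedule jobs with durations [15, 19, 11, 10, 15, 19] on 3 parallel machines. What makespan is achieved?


Sort jobs in decreasing order (LPT): [19, 19, 15, 15, 11, 10]
Assign each job to the least loaded machine:
  Machine 1: jobs [19, 11], load = 30
  Machine 2: jobs [19, 10], load = 29
  Machine 3: jobs [15, 15], load = 30
Makespan = max load = 30

30


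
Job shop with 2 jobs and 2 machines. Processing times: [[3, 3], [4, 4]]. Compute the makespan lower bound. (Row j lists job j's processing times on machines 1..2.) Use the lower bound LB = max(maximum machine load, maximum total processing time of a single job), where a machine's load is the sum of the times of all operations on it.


Machine loads:
  Machine 1: 3 + 4 = 7
  Machine 2: 3 + 4 = 7
Max machine load = 7
Job totals:
  Job 1: 6
  Job 2: 8
Max job total = 8
Lower bound = max(7, 8) = 8

8


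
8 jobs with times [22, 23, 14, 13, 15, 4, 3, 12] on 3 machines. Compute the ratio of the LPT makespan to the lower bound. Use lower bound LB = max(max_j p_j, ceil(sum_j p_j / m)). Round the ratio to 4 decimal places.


LPT order: [23, 22, 15, 14, 13, 12, 4, 3]
Machine loads after assignment: [35, 35, 36]
LPT makespan = 36
Lower bound = max(max_job, ceil(total/3)) = max(23, 36) = 36
Ratio = 36 / 36 = 1.0

1.0


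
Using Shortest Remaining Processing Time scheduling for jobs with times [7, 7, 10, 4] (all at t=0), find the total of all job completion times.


Since all jobs arrive at t=0, SRPT equals SPT ordering.
SPT order: [4, 7, 7, 10]
Completion times:
  Job 1: p=4, C=4
  Job 2: p=7, C=11
  Job 3: p=7, C=18
  Job 4: p=10, C=28
Total completion time = 4 + 11 + 18 + 28 = 61

61


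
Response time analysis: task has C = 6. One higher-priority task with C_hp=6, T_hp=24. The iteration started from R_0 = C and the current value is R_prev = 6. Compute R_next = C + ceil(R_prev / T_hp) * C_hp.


R_next = C + ceil(R_prev / T_hp) * C_hp
ceil(6 / 24) = ceil(0.25) = 1
Interference = 1 * 6 = 6
R_next = 6 + 6 = 12

12


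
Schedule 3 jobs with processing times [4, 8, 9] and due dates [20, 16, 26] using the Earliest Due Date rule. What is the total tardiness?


Sort by due date (EDD order): [(8, 16), (4, 20), (9, 26)]
Compute completion times and tardiness:
  Job 1: p=8, d=16, C=8, tardiness=max(0,8-16)=0
  Job 2: p=4, d=20, C=12, tardiness=max(0,12-20)=0
  Job 3: p=9, d=26, C=21, tardiness=max(0,21-26)=0
Total tardiness = 0

0


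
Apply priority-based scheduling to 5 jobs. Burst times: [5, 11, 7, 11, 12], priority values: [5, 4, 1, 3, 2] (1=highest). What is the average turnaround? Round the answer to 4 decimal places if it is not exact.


Sort by priority (ascending = highest first):
Order: [(1, 7), (2, 12), (3, 11), (4, 11), (5, 5)]
Completion times:
  Priority 1, burst=7, C=7
  Priority 2, burst=12, C=19
  Priority 3, burst=11, C=30
  Priority 4, burst=11, C=41
  Priority 5, burst=5, C=46
Average turnaround = 143/5 = 28.6

28.6


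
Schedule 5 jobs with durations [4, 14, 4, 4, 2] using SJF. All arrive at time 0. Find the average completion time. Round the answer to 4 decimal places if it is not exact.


SJF order (ascending): [2, 4, 4, 4, 14]
Completion times:
  Job 1: burst=2, C=2
  Job 2: burst=4, C=6
  Job 3: burst=4, C=10
  Job 4: burst=4, C=14
  Job 5: burst=14, C=28
Average completion = 60/5 = 12.0

12.0


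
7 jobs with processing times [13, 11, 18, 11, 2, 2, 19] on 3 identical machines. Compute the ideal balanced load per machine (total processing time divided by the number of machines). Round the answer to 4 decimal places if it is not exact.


Total processing time = 13 + 11 + 18 + 11 + 2 + 2 + 19 = 76
Number of machines = 3
Ideal balanced load = 76 / 3 = 25.3333

25.3333


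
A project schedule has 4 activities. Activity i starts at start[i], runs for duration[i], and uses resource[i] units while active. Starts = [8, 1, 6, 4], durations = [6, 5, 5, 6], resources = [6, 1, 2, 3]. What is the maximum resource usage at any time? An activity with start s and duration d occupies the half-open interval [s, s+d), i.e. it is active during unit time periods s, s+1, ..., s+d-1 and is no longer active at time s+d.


Each activity i is active on [start_i, start_i + duration_i).
Compute total resource usage per time slot:
  t=0: active resources = [], total = 0
  t=1: active resources = [1], total = 1
  t=2: active resources = [1], total = 1
  t=3: active resources = [1], total = 1
  t=4: active resources = [1, 3], total = 4
  t=5: active resources = [1, 3], total = 4
  t=6: active resources = [2, 3], total = 5
  t=7: active resources = [2, 3], total = 5
  t=8: active resources = [6, 2, 3], total = 11
  t=9: active resources = [6, 2, 3], total = 11
  t=10: active resources = [6, 2], total = 8
  t=11: active resources = [6], total = 6
  t=12: active resources = [6], total = 6
  t=13: active resources = [6], total = 6
Peak resource demand = 11

11


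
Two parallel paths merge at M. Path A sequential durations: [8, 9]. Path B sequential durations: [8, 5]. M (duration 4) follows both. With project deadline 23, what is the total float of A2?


Forward pass: ES(A2) = sum of predecessors on chain A = 8
EF = ES + duration = 8 + 9 = 17
Backward pass: LF(M) = deadline = 23; LS(M) = 23 - 4 = 19
LF(A2) = LS(M) - sum(successors on chain A) = 19 - 0 = 19
LS = LF - duration = 19 - 9 = 10
Total float = LS - ES = 10 - 8 = 2

2


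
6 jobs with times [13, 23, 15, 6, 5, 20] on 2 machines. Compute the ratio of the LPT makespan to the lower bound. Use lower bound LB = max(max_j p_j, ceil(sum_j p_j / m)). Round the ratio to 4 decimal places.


LPT order: [23, 20, 15, 13, 6, 5]
Machine loads after assignment: [41, 41]
LPT makespan = 41
Lower bound = max(max_job, ceil(total/2)) = max(23, 41) = 41
Ratio = 41 / 41 = 1.0

1.0


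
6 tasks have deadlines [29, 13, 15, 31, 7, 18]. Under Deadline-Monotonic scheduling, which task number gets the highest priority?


Sort tasks by relative deadline (ascending):
  Task 5: deadline = 7
  Task 2: deadline = 13
  Task 3: deadline = 15
  Task 6: deadline = 18
  Task 1: deadline = 29
  Task 4: deadline = 31
Priority order (highest first): [5, 2, 3, 6, 1, 4]
Highest priority task = 5

5


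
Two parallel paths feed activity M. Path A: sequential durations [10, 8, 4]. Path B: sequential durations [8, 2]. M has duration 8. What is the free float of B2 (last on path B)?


ES(B2) = sum of predecessors on chain B = 8
EF(B2) = ES + duration = 8 + 2 = 10
Successor of B2 is M. ES(M) = max(sum(A), sum(B)) = max(22, 10) = 22
Free float = ES(successor) - EF(current) = 22 - 10 = 12

12


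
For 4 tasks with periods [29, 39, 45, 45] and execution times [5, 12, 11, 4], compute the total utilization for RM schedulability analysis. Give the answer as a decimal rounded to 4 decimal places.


Compute individual utilizations (exact fractions):
  Task 1: C/T = 5/29 (approx. 0.1724)
  Task 2: C/T = 12/39 = 4/13 (approx. 0.3077)
  Task 3: C/T = 11/45 (approx. 0.2444)
  Task 4: C/T = 4/45 (approx. 0.0889)
Total utilization U = 5/29 + 4/13 + 11/45 + 4/45 = 920/1131
Rounded to 4 decimal places: U = 0.8134
RM (Liu & Layland) bound for 4 tasks = 0.756828; compare with U = 920/1131 (approx. 0.813439)
bound < U <= 1, so the RM sufficient condition is not met (inconclusive; an exact test such as response-time analysis is needed).

0.8134


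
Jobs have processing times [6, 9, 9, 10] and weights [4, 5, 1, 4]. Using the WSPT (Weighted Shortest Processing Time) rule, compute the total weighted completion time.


Compute p/w ratios and sort ascending (WSPT): [(6, 4), (9, 5), (10, 4), (9, 1)]
Compute weighted completion times:
  Job (p=6,w=4): C=6, w*C=4*6=24
  Job (p=9,w=5): C=15, w*C=5*15=75
  Job (p=10,w=4): C=25, w*C=4*25=100
  Job (p=9,w=1): C=34, w*C=1*34=34
Total weighted completion time = 233

233


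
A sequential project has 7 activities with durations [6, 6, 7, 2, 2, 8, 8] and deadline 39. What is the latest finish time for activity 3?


LF(activity 3) = deadline - sum of successor durations
Successors: activities 4 through 7 with durations [2, 2, 8, 8]
Sum of successor durations = 20
LF = 39 - 20 = 19

19


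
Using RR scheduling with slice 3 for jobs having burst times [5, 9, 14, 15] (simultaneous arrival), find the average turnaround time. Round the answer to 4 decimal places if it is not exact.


Time quantum = 3
Execution trace:
  J1 runs 3 units, time = 3
  J2 runs 3 units, time = 6
  J3 runs 3 units, time = 9
  J4 runs 3 units, time = 12
  J1 runs 2 units, time = 14
  J2 runs 3 units, time = 17
  J3 runs 3 units, time = 20
  J4 runs 3 units, time = 23
  J2 runs 3 units, time = 26
  J3 runs 3 units, time = 29
  J4 runs 3 units, time = 32
  J3 runs 3 units, time = 35
  J4 runs 3 units, time = 38
  J3 runs 2 units, time = 40
  J4 runs 3 units, time = 43
Finish times: [14, 26, 40, 43]
Average turnaround = 123/4 = 30.75

30.75


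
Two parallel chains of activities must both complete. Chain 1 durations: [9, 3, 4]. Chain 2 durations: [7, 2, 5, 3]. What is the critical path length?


Path A total = 9 + 3 + 4 = 16
Path B total = 7 + 2 + 5 + 3 = 17
Critical path = longest path = max(16, 17) = 17

17


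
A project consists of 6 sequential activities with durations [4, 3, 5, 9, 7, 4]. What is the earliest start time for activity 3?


Activity 3 starts after activities 1 through 2 complete.
Predecessor durations: [4, 3]
ES = 4 + 3 = 7

7


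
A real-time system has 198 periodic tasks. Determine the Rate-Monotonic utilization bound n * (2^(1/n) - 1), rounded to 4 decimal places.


Compute 2^(1/198) = 1.0035068781
Subtract 1: 1.0035068781 - 1 = 0.0035068781
Multiply by n: 198 * 0.0035068781 = 0.6943618638
Round to 4 dp: 0.6944

0.6944


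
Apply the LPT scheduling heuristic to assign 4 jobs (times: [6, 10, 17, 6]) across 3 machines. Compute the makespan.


Sort jobs in decreasing order (LPT): [17, 10, 6, 6]
Assign each job to the least loaded machine:
  Machine 1: jobs [17], load = 17
  Machine 2: jobs [10], load = 10
  Machine 3: jobs [6, 6], load = 12
Makespan = max load = 17

17


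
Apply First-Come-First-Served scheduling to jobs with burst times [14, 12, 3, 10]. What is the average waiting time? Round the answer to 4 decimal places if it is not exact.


FCFS order (as given): [14, 12, 3, 10]
Waiting times:
  Job 1: wait = 0
  Job 2: wait = 14
  Job 3: wait = 26
  Job 4: wait = 29
Sum of waiting times = 69
Average waiting time = 69/4 = 17.25

17.25


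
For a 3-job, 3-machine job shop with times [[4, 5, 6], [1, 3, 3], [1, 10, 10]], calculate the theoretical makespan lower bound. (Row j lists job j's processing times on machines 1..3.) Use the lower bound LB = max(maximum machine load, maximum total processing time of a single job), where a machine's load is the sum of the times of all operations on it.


Machine loads:
  Machine 1: 4 + 1 + 1 = 6
  Machine 2: 5 + 3 + 10 = 18
  Machine 3: 6 + 3 + 10 = 19
Max machine load = 19
Job totals:
  Job 1: 15
  Job 2: 7
  Job 3: 21
Max job total = 21
Lower bound = max(19, 21) = 21

21


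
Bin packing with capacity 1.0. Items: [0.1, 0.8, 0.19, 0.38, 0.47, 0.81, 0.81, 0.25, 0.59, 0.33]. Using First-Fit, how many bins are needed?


Place items sequentially using First-Fit:
  Item 0.1 -> new Bin 1
  Item 0.8 -> Bin 1 (now 0.9)
  Item 0.19 -> new Bin 2
  Item 0.38 -> Bin 2 (now 0.57)
  Item 0.47 -> new Bin 3
  Item 0.81 -> new Bin 4
  Item 0.81 -> new Bin 5
  Item 0.25 -> Bin 2 (now 0.82)
  Item 0.59 -> new Bin 6
  Item 0.33 -> Bin 3 (now 0.8)
Total bins used = 6

6


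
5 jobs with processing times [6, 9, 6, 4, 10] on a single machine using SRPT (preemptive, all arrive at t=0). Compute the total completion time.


Since all jobs arrive at t=0, SRPT equals SPT ordering.
SPT order: [4, 6, 6, 9, 10]
Completion times:
  Job 1: p=4, C=4
  Job 2: p=6, C=10
  Job 3: p=6, C=16
  Job 4: p=9, C=25
  Job 5: p=10, C=35
Total completion time = 4 + 10 + 16 + 25 + 35 = 90

90


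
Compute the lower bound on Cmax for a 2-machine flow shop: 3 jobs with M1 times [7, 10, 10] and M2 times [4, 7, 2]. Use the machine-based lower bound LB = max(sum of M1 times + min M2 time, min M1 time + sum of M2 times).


LB1 = sum(M1 times) + min(M2 times) = 27 + 2 = 29
LB2 = min(M1 times) + sum(M2 times) = 7 + 13 = 20
Lower bound = max(LB1, LB2) = max(29, 20) = 29

29


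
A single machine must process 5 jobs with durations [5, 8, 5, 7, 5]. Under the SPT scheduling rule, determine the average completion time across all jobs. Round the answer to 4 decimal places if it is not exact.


Sort jobs by processing time (SPT order): [5, 5, 5, 7, 8]
Compute completion times sequentially:
  Job 1: processing = 5, completes at 5
  Job 2: processing = 5, completes at 10
  Job 3: processing = 5, completes at 15
  Job 4: processing = 7, completes at 22
  Job 5: processing = 8, completes at 30
Sum of completion times = 82
Average completion time = 82/5 = 16.4

16.4


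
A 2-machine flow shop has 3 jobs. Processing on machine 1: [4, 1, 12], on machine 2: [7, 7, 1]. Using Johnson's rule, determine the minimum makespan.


Apply Johnson's rule:
  Group 1 (a <= b): [(2, 1, 7), (1, 4, 7)]
  Group 2 (a > b): [(3, 12, 1)]
Optimal job order: [2, 1, 3]
Schedule:
  Job 2: M1 done at 1, M2 done at 8
  Job 1: M1 done at 5, M2 done at 15
  Job 3: M1 done at 17, M2 done at 18
Makespan = 18

18


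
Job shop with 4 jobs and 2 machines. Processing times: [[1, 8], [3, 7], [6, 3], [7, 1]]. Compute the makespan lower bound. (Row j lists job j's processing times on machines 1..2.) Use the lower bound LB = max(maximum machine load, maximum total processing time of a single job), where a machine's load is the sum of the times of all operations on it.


Machine loads:
  Machine 1: 1 + 3 + 6 + 7 = 17
  Machine 2: 8 + 7 + 3 + 1 = 19
Max machine load = 19
Job totals:
  Job 1: 9
  Job 2: 10
  Job 3: 9
  Job 4: 8
Max job total = 10
Lower bound = max(19, 10) = 19

19


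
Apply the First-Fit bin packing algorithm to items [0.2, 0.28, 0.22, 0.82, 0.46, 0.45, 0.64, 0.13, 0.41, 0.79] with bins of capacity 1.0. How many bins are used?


Place items sequentially using First-Fit:
  Item 0.2 -> new Bin 1
  Item 0.28 -> Bin 1 (now 0.48)
  Item 0.22 -> Bin 1 (now 0.7)
  Item 0.82 -> new Bin 2
  Item 0.46 -> new Bin 3
  Item 0.45 -> Bin 3 (now 0.91)
  Item 0.64 -> new Bin 4
  Item 0.13 -> Bin 1 (now 0.83)
  Item 0.41 -> new Bin 5
  Item 0.79 -> new Bin 6
Total bins used = 6

6


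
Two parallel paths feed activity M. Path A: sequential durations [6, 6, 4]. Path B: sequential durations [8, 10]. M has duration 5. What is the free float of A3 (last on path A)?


ES(A3) = sum of predecessors on chain A = 12
EF(A3) = ES + duration = 12 + 4 = 16
Successor of A3 is M. ES(M) = max(sum(A), sum(B)) = max(16, 18) = 18
Free float = ES(successor) - EF(current) = 18 - 16 = 2

2


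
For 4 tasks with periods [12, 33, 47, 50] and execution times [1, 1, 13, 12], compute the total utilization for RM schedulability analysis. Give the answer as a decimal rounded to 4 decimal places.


Compute individual utilizations (exact fractions):
  Task 1: C/T = 1/12 (approx. 0.0833)
  Task 2: C/T = 1/33 (approx. 0.0303)
  Task 3: C/T = 13/47 (approx. 0.2766)
  Task 4: C/T = 12/50 = 6/25 (approx. 0.24)
Total utilization U = 1/12 + 1/33 + 13/47 + 6/25 = 32583/51700
Rounded to 4 decimal places: U = 0.6302
RM (Liu & Layland) bound for 4 tasks = 0.756828; compare with U = 32583/51700 (approx. 0.630232)
U <= bound, so schedulable by RM sufficient condition.

0.6302


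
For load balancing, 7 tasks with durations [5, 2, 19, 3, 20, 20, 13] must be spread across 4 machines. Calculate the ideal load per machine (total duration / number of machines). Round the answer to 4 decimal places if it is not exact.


Total processing time = 5 + 2 + 19 + 3 + 20 + 20 + 13 = 82
Number of machines = 4
Ideal balanced load = 82 / 4 = 20.5

20.5


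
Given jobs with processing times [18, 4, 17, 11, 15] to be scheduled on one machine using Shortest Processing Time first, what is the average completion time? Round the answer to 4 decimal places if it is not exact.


Sort jobs by processing time (SPT order): [4, 11, 15, 17, 18]
Compute completion times sequentially:
  Job 1: processing = 4, completes at 4
  Job 2: processing = 11, completes at 15
  Job 3: processing = 15, completes at 30
  Job 4: processing = 17, completes at 47
  Job 5: processing = 18, completes at 65
Sum of completion times = 161
Average completion time = 161/5 = 32.2

32.2


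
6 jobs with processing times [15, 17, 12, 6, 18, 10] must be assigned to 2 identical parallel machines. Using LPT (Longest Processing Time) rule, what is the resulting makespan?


Sort jobs in decreasing order (LPT): [18, 17, 15, 12, 10, 6]
Assign each job to the least loaded machine:
  Machine 1: jobs [18, 12, 10], load = 40
  Machine 2: jobs [17, 15, 6], load = 38
Makespan = max load = 40

40


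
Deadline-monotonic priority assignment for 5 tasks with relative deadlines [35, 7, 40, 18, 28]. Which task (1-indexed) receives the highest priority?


Sort tasks by relative deadline (ascending):
  Task 2: deadline = 7
  Task 4: deadline = 18
  Task 5: deadline = 28
  Task 1: deadline = 35
  Task 3: deadline = 40
Priority order (highest first): [2, 4, 5, 1, 3]
Highest priority task = 2

2


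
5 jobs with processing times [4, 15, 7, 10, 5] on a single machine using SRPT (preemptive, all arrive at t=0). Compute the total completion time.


Since all jobs arrive at t=0, SRPT equals SPT ordering.
SPT order: [4, 5, 7, 10, 15]
Completion times:
  Job 1: p=4, C=4
  Job 2: p=5, C=9
  Job 3: p=7, C=16
  Job 4: p=10, C=26
  Job 5: p=15, C=41
Total completion time = 4 + 9 + 16 + 26 + 41 = 96

96


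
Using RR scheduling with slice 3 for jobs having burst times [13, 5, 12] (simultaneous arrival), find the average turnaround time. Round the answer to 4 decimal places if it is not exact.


Time quantum = 3
Execution trace:
  J1 runs 3 units, time = 3
  J2 runs 3 units, time = 6
  J3 runs 3 units, time = 9
  J1 runs 3 units, time = 12
  J2 runs 2 units, time = 14
  J3 runs 3 units, time = 17
  J1 runs 3 units, time = 20
  J3 runs 3 units, time = 23
  J1 runs 3 units, time = 26
  J3 runs 3 units, time = 29
  J1 runs 1 units, time = 30
Finish times: [30, 14, 29]
Average turnaround = 73/3 = 24.3333

24.3333


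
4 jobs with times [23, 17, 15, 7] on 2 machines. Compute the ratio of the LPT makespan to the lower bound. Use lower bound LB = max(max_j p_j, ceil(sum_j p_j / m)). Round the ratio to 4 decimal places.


LPT order: [23, 17, 15, 7]
Machine loads after assignment: [30, 32]
LPT makespan = 32
Lower bound = max(max_job, ceil(total/2)) = max(23, 31) = 31
Ratio = 32 / 31 = 1.0323

1.0323


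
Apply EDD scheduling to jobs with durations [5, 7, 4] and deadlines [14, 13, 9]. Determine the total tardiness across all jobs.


Sort by due date (EDD order): [(4, 9), (7, 13), (5, 14)]
Compute completion times and tardiness:
  Job 1: p=4, d=9, C=4, tardiness=max(0,4-9)=0
  Job 2: p=7, d=13, C=11, tardiness=max(0,11-13)=0
  Job 3: p=5, d=14, C=16, tardiness=max(0,16-14)=2
Total tardiness = 2

2


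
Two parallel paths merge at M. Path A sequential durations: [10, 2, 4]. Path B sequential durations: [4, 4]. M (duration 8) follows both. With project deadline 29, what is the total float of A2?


Forward pass: ES(A2) = sum of predecessors on chain A = 10
EF = ES + duration = 10 + 2 = 12
Backward pass: LF(M) = deadline = 29; LS(M) = 29 - 8 = 21
LF(A2) = LS(M) - sum(successors on chain A) = 21 - 4 = 17
LS = LF - duration = 17 - 2 = 15
Total float = LS - ES = 15 - 10 = 5

5


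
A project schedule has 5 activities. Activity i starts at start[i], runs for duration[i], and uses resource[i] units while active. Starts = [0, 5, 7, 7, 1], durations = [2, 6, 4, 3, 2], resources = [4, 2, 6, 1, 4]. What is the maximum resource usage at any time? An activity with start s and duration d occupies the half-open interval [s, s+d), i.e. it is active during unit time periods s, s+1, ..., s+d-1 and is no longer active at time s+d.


Each activity i is active on [start_i, start_i + duration_i).
Compute total resource usage per time slot:
  t=0: active resources = [4], total = 4
  t=1: active resources = [4, 4], total = 8
  t=2: active resources = [4], total = 4
  t=3: active resources = [], total = 0
  t=4: active resources = [], total = 0
  t=5: active resources = [2], total = 2
  t=6: active resources = [2], total = 2
  t=7: active resources = [2, 6, 1], total = 9
  t=8: active resources = [2, 6, 1], total = 9
  t=9: active resources = [2, 6, 1], total = 9
  t=10: active resources = [2, 6], total = 8
Peak resource demand = 9

9


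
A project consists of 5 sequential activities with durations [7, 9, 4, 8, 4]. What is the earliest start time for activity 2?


Activity 2 starts after activities 1 through 1 complete.
Predecessor durations: [7]
ES = 7 = 7

7


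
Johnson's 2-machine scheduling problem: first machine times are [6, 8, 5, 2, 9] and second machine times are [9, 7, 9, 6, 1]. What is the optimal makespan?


Apply Johnson's rule:
  Group 1 (a <= b): [(4, 2, 6), (3, 5, 9), (1, 6, 9)]
  Group 2 (a > b): [(2, 8, 7), (5, 9, 1)]
Optimal job order: [4, 3, 1, 2, 5]
Schedule:
  Job 4: M1 done at 2, M2 done at 8
  Job 3: M1 done at 7, M2 done at 17
  Job 1: M1 done at 13, M2 done at 26
  Job 2: M1 done at 21, M2 done at 33
  Job 5: M1 done at 30, M2 done at 34
Makespan = 34

34


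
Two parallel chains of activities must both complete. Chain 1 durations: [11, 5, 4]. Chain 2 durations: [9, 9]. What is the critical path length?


Path A total = 11 + 5 + 4 = 20
Path B total = 9 + 9 = 18
Critical path = longest path = max(20, 18) = 20

20


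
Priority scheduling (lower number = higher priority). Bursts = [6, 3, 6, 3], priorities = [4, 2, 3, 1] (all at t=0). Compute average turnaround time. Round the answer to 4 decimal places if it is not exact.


Sort by priority (ascending = highest first):
Order: [(1, 3), (2, 3), (3, 6), (4, 6)]
Completion times:
  Priority 1, burst=3, C=3
  Priority 2, burst=3, C=6
  Priority 3, burst=6, C=12
  Priority 4, burst=6, C=18
Average turnaround = 39/4 = 9.75

9.75


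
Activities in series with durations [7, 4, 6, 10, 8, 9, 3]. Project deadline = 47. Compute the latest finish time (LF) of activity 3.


LF(activity 3) = deadline - sum of successor durations
Successors: activities 4 through 7 with durations [10, 8, 9, 3]
Sum of successor durations = 30
LF = 47 - 30 = 17

17


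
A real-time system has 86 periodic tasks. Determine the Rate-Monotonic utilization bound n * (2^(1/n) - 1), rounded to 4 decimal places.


Compute 2^(1/86) = 1.0080924190
Subtract 1: 1.0080924190 - 1 = 0.0080924190
Multiply by n: 86 * 0.0080924190 = 0.6959480340
Round to 4 dp: 0.6959

0.6959


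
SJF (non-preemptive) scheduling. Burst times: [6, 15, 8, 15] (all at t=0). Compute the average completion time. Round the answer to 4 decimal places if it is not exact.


SJF order (ascending): [6, 8, 15, 15]
Completion times:
  Job 1: burst=6, C=6
  Job 2: burst=8, C=14
  Job 3: burst=15, C=29
  Job 4: burst=15, C=44
Average completion = 93/4 = 23.25

23.25


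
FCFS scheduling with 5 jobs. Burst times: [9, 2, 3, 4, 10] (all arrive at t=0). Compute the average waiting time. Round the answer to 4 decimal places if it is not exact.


FCFS order (as given): [9, 2, 3, 4, 10]
Waiting times:
  Job 1: wait = 0
  Job 2: wait = 9
  Job 3: wait = 11
  Job 4: wait = 14
  Job 5: wait = 18
Sum of waiting times = 52
Average waiting time = 52/5 = 10.4

10.4
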